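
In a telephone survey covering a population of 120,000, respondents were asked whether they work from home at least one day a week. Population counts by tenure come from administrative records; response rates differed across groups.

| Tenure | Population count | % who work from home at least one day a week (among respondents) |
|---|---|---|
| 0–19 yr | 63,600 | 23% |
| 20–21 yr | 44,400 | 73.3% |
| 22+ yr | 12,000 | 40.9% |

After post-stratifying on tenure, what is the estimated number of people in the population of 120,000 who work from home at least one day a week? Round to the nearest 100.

Apply each group's respondent rate to its population count:
  0–19 yr: 63,600 × 23% = 14,628
  20–21 yr: 44,400 × 73.3% = 32545.2
  22+ yr: 12,000 × 40.9% = 4908
Estimated total = 52081.2 → 52,100.

52,100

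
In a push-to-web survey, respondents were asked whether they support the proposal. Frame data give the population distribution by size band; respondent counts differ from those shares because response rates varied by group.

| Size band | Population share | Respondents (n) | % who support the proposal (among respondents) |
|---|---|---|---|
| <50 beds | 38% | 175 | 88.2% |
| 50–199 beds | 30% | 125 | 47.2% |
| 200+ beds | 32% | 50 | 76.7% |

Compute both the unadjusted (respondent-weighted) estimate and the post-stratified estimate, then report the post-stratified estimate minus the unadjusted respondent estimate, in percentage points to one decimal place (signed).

+0.3 percentage points

Unadjusted (pooled respondent) estimate weights by respondent counts:
  (175/350)×88.2 + (125/350)×47.2 + (50/350)×76.7 = 71.9143%
Post-stratified estimate weights by population shares:
  0.38×88.2 + 0.3×47.2 + 0.32×76.7 = 72.22%
Difference = 72.22 − 71.9143 = 0.3057 pp.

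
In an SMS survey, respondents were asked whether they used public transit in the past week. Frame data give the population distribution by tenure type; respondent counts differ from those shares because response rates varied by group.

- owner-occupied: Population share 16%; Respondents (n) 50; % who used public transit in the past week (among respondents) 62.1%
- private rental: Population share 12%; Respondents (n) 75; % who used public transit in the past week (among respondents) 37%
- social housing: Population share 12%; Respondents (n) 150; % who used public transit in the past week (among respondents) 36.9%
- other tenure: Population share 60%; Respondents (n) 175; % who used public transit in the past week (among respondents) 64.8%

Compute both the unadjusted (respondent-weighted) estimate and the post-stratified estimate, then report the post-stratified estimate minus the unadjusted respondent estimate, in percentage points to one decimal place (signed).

+7.1 percentage points

Naive respondent-only estimate (weights = respondent counts):
  (50/450)×62.1 + (75/450)×37 + (150/450)×36.9 + (175/450)×64.8 = 50.5667%
Reweighting by population tenure type shares:
  0.16×62.1 + 0.12×37 + 0.12×36.9 + 0.6×64.8 = 57.684%
Difference = 57.684 − 50.5667 = 7.1173 pp.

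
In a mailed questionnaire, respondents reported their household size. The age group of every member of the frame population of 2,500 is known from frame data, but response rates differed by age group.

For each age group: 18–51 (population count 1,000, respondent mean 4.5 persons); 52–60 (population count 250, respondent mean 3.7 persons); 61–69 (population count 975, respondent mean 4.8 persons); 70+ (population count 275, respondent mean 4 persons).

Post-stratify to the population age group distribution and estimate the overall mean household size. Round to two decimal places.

4.48

Post-stratification weights by population share, not respondent share:
  18–51: (1,000/2,500) × 4.5 = 1.8
  52–60: (250/2,500) × 3.7 = 0.37
  61–69: (975/2,500) × 4.8 = 1.872
  70+: (275/2,500) × 4 = 0.44
Post-stratified estimate = 4.482 → 4.48.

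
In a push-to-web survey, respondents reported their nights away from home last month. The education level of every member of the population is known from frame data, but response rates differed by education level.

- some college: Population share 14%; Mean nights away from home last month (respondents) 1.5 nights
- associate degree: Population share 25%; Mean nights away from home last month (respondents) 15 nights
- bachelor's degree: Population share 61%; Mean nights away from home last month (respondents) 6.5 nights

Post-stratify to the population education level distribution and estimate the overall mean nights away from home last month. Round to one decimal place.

7.9

Weight each group's respondent value by its population share:
  some college: 0.14 × 1.5 = 0.21
  associate degree: 0.25 × 15 = 3.75
  bachelor's degree: 0.61 × 6.5 = 3.965
Post-stratified estimate = 7.925 → 7.9.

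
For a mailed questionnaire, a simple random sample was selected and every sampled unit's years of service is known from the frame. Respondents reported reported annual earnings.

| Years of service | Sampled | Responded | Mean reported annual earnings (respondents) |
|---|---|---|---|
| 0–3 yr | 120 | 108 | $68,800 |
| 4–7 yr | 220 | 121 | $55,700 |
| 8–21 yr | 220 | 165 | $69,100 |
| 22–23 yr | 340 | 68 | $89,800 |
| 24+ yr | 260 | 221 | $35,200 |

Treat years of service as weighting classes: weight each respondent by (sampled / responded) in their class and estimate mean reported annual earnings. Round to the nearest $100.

Response rates by class: 0–3 yr 108/120 = 90%, 4–7 yr 121/220 = 55%, 8–21 yr 165/220 = 75%, 22–23 yr 68/340 = 20%, 24+ yr 221/260 = 85%.
Each respondent's weight = sampled/responded in their class; summing within a class gives n_sampled, so:
  0–3 yr: 120 × 68,800 = 8,256,000
  4–7 yr: 220 × 55,700 = 12,254,000
  8–21 yr: 220 × 69,100 = 15,202,000
  22–23 yr: 340 × 89,800 = 30,532,000
  24+ yr: 260 × 35,200 = 9,152,000
Adjusted estimate = 75,396,000 / 1,160 = 64996.6 → $65,000.

$65,000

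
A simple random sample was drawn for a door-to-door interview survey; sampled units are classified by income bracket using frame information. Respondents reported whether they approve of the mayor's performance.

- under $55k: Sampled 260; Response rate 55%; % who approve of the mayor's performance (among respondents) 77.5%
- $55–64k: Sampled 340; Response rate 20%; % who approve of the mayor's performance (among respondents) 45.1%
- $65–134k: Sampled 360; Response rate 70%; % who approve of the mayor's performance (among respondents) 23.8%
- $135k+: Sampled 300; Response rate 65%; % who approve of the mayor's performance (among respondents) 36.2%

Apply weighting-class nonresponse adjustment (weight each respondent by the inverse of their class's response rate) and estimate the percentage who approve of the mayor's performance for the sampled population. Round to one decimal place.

Inverse-response-rate weighting restores each class to its sampled count, so class totals weight by n_sampled:
  under $55k: 260 × 77.5 = 20,150
  $55–64k: 340 × 45.1 = 15,334
  $65–134k: 360 × 23.8 = 8568
  $135k+: 300 × 36.2 = 10,860
Adjusted estimate = 54,912 / 1,260 = 43.581 → 43.6%.

43.6%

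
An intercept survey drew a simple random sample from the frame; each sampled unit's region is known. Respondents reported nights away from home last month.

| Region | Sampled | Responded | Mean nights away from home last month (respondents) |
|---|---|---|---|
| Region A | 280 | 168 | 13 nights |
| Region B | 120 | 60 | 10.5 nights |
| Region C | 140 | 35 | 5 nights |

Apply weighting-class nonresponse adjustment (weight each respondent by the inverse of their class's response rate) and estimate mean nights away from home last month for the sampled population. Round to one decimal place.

10.4

Response rates by class: Region A 168/280 = 60%, Region B 60/120 = 50%, Region C 35/140 = 25%.
Each respondent's weight = sampled/responded in their class; summing within a class gives n_sampled, so:
  Region A: 280 × 13 = 3640
  Region B: 120 × 10.5 = 1260
  Region C: 140 × 5 = 700
Adjusted estimate = 5600 / 540 = 10.3704 → 10.4.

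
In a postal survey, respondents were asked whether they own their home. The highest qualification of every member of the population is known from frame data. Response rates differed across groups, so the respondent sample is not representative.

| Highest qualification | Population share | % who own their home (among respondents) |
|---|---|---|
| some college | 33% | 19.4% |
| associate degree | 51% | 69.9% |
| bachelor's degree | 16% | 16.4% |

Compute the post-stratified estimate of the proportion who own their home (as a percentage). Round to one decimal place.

Weight each group's respondent value by its population share:
  some college: 0.33 × 19.4 = 6.402
  associate degree: 0.51 × 69.9 = 35.649
  bachelor's degree: 0.16 × 16.4 = 2.624
Post-stratified estimate = 44.675 → 44.7%.

44.7%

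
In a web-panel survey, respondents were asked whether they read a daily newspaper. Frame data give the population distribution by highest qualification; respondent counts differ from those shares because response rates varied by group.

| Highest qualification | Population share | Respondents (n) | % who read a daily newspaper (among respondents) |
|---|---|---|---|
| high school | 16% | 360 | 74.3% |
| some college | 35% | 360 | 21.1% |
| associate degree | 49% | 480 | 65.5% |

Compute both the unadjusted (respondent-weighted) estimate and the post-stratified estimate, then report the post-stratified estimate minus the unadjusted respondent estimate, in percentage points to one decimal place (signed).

Unadjusted (pooled respondent) estimate weights by respondent counts:
  (360/1200)×74.3 + (360/1200)×21.1 + (480/1200)×65.5 = 54.82%
Post-stratified estimate weights by population shares:
  0.16×74.3 + 0.35×21.1 + 0.49×65.5 = 51.368%
Difference = 51.368 − 54.82 = -3.452 pp.

-3.5 percentage points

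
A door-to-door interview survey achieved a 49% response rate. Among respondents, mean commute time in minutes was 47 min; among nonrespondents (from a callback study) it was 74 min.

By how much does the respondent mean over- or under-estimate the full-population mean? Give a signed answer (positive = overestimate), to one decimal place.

-13.8

Nonresponse fraction = 1 − 0.49 = 0.51.
Bias = (nonresponse fraction) × (respondent mean − nonrespondent mean)
     = 0.51 × (47 − 74) = 0.51 × -27 = -13.77.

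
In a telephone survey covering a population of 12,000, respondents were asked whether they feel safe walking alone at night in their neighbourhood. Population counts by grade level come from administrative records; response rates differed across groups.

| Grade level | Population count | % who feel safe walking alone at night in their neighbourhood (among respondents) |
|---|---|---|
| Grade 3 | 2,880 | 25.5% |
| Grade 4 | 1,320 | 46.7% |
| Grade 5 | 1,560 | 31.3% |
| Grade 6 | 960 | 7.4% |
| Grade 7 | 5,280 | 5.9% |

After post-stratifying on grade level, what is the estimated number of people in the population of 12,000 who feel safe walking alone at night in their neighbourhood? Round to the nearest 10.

Estimated count per cell = population count × respondent percentage:
  Grade 3: 2,880 × 25.5% = 734.4
  Grade 4: 1,320 × 46.7% = 616.44
  Grade 5: 1,560 × 31.3% = 488.28
  Grade 6: 960 × 7.4% = 71.04
  Grade 7: 5,280 × 5.9% = 311.52
Estimated total = 2221.68 → 2,220.

2,220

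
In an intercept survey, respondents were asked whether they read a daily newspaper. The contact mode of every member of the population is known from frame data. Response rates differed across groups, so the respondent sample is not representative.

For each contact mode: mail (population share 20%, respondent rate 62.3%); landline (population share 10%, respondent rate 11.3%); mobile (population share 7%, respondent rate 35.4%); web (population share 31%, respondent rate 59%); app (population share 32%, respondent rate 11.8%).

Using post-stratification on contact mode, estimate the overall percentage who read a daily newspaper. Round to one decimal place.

Each cell contributes population-share × respondent value:
  mail: 0.2 × 62.3 = 12.46
  landline: 0.1 × 11.3 = 1.13
  mobile: 0.07 × 35.4 = 2.478
  web: 0.31 × 59 = 18.29
  app: 0.32 × 11.8 = 3.776
Post-stratified estimate = 38.134 → 38.1%.

38.1%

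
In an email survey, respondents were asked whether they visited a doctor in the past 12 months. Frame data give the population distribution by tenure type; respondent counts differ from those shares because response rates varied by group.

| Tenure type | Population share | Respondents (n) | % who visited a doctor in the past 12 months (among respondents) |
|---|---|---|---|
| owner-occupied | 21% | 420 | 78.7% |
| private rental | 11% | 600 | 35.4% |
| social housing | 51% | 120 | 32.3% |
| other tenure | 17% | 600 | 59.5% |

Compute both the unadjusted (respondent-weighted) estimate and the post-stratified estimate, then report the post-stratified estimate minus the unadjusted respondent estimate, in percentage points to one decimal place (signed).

-6.9 percentage points

Unadjusted (pooled respondent) estimate weights by respondent counts:
  (420/1740)×78.7 + (600/1740)×35.4 + (120/1740)×32.3 + (600/1740)×59.5 = 53.9483%
Post-stratifying to population shares instead:
  0.21×78.7 + 0.11×35.4 + 0.51×32.3 + 0.17×59.5 = 47.009%
Difference = 47.009 − 53.9483 = -6.9393 pp.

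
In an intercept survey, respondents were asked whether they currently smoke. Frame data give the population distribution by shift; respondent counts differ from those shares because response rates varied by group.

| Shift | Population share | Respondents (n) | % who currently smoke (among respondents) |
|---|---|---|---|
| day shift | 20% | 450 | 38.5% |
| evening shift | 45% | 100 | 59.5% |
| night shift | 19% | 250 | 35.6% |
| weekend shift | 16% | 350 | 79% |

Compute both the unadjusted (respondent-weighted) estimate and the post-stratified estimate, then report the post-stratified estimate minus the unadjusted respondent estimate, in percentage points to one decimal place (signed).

+1.9 percentage points

Naive respondent-only estimate (weights = respondent counts):
  (450/1150)×38.5 + (100/1150)×59.5 + (250/1150)×35.6 + (350/1150)×79 = 52.0217%
Reweighting by population shift shares:
  0.2×38.5 + 0.45×59.5 + 0.19×35.6 + 0.16×79 = 53.879%
Difference = 53.879 − 52.0217 = 1.8573 pp.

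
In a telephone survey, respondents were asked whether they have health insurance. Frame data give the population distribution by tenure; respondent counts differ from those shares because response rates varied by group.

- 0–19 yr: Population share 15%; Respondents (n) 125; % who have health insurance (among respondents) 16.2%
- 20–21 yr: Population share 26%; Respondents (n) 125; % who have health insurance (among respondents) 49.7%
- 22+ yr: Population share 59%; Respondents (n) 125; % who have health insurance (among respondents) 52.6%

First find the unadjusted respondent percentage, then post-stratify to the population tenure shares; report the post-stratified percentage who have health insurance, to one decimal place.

Naive respondent-only estimate (weights = respondent counts):
  (125/375)×16.2 + (125/375)×49.7 + (125/375)×52.6 = 39.5%
Post-stratified estimate weights by population shares:
  0.15×16.2 + 0.26×49.7 + 0.59×52.6 = 46.386%

46.4%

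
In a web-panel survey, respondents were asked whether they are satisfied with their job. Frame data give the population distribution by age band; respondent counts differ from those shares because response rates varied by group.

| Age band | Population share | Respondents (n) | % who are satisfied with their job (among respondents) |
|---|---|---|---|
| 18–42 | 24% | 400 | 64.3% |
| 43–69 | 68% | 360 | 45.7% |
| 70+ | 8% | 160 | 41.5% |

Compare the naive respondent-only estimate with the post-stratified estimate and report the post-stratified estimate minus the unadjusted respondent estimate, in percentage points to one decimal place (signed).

Unadjusted (pooled respondent) estimate weights by respondent counts:
  (400/920)×64.3 + (360/920)×45.7 + (160/920)×41.5 = 53.0565%
Post-stratifying to population shares instead:
  0.24×64.3 + 0.68×45.7 + 0.08×41.5 = 49.828%
Difference = 49.828 − 53.0565 = -3.2285 pp.

-3.2 percentage points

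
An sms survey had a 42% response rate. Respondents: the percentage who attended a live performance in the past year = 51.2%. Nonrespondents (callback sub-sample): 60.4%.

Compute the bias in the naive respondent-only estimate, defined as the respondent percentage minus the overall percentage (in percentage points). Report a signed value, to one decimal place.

-5.3 percentage points

Nonresponse fraction = 1 − 0.42 = 0.58.
Bias = (nonresponse fraction) × (respondent percentage − nonrespondent percentage)
     = 0.58 × (51.2 − 60.4) = 0.58 × -9.2 = -5.336.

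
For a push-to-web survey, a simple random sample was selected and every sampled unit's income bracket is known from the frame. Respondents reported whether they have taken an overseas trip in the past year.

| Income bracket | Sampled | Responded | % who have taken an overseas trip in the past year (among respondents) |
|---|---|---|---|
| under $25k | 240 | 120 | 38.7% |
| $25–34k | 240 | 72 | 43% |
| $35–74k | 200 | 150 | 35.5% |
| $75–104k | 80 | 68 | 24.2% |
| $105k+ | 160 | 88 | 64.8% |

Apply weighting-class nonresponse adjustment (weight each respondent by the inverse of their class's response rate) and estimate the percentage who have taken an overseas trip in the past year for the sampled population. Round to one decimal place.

42.4%

Class response rates: under $25k 120/240 = 50%, $25–34k 72/240 = 30%, $35–74k 150/200 = 75%, $75–104k 68/80 = 85%, $105k+ 88/160 = 55%.
Weighting each respondent by the inverse class response rate inflates each class back to its sampled size, so the class weight is n_sampled:
  under $25k: 240 × 38.7 = 9288
  $25–34k: 240 × 43 = 10,320
  $35–74k: 200 × 35.5 = 7100
  $75–104k: 80 × 24.2 = 1936
  $105k+: 160 × 64.8 = 10,368
Adjusted estimate = 39,012 / 920 = 42.4043 → 42.4%.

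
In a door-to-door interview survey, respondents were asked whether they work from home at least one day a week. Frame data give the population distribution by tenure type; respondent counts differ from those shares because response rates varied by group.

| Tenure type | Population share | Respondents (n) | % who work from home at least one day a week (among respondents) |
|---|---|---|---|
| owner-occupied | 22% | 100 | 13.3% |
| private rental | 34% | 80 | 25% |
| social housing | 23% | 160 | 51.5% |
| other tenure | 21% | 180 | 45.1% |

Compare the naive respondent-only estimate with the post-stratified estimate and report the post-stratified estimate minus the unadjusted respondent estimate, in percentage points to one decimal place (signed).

-5.1 percentage points

Without adjustment, the pooled respondent share is:
  (100/520)×13.3 + (80/520)×25 + (160/520)×51.5 + (180/520)×45.1 = 37.8615%
Post-stratified estimate weights by population shares:
  0.22×13.3 + 0.34×25 + 0.23×51.5 + 0.21×45.1 = 32.742%
Difference = 32.742 − 37.8615 = -5.1195 pp.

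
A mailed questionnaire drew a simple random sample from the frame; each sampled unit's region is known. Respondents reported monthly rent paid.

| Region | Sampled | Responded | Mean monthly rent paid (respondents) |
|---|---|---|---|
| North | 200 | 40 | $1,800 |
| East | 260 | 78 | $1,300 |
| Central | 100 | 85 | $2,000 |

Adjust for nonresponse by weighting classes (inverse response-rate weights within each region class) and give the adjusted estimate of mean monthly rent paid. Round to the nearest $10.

$1,600

Response rates by class: North 40/200 = 20%, East 78/260 = 30%, Central 85/100 = 85%.
Inverse-response-rate weighting restores each class to its sampled count, so class totals weight by n_sampled:
  North: 200 × 1800 = 360,000
  East: 260 × 1300 = 338,000
  Central: 100 × 2000 = 200,000
Adjusted estimate = 898,000 / 560 = 1603.57 → $1,600.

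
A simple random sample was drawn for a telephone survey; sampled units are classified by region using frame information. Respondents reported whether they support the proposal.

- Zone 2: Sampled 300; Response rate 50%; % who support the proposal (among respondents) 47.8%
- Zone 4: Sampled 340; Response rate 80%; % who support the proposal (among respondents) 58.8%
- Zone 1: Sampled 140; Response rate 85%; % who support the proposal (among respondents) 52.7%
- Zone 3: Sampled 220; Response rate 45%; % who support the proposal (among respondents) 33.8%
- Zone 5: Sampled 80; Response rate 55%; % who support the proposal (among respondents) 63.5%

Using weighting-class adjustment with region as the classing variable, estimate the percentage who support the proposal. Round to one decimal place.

Inverse-response-rate weighting restores each class to its sampled count, so class totals weight by n_sampled:
  Zone 2: 300 × 47.8 = 14,340
  Zone 4: 340 × 58.8 = 19,992
  Zone 1: 140 × 52.7 = 7378
  Zone 3: 220 × 33.8 = 7436
  Zone 5: 80 × 63.5 = 5080
Adjusted estimate = 54,226 / 1,080 = 50.2093 → 50.2%.

50.2%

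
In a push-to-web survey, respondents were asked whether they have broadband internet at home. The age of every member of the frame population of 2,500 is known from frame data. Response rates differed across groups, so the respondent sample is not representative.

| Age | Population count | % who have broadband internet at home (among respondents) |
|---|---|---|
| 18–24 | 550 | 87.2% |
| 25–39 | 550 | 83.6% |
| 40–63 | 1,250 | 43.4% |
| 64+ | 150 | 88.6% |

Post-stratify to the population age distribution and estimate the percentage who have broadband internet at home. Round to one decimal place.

Post-stratification weights by population share, not respondent share:
  18–24: (550/2,500) × 87.2 = 19.184
  25–39: (550/2,500) × 83.6 = 18.392
  40–63: (1,250/2,500) × 43.4 = 21.7
  64+: (150/2,500) × 88.6 = 5.316
Post-stratified estimate = 64.592 → 64.6%.

64.6%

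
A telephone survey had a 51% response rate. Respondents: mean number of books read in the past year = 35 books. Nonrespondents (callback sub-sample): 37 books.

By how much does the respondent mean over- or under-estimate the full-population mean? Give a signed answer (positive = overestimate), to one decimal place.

-1.0

Nonresponse fraction = 1 − 0.51 = 0.49.
Bias = (nonresponse fraction) × (respondent mean − nonrespondent mean)
     = 0.49 × (35 − 37) = 0.49 × -2 = -0.98.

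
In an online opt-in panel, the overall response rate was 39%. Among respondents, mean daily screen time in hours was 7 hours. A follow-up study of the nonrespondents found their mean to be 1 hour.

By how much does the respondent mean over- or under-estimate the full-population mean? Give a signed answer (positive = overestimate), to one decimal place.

+3.7

Nonresponse fraction = 1 − 0.39 = 0.61.
Bias = (nonresponse fraction) × (respondent mean − nonrespondent mean)
     = 0.61 × (7 − 1) = 0.61 × 6 = 3.66.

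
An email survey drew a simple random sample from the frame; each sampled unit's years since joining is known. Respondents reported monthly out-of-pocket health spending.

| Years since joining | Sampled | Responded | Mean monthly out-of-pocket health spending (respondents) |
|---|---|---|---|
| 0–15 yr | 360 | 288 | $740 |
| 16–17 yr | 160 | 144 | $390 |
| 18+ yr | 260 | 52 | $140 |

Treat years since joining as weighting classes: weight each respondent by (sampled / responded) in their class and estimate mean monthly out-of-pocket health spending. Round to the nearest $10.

Response rates by class: 0–15 yr 288/360 = 80%, 16–17 yr 144/160 = 90%, 18+ yr 52/260 = 20%.
Inverse-response-rate weighting restores each class to its sampled count, so class totals weight by n_sampled:
  0–15 yr: 360 × 740 = 266,400
  16–17 yr: 160 × 390 = 62,400
  18+ yr: 260 × 140 = 36,400
Adjusted estimate = 365,200 / 780 = 468.205 → $470.

$470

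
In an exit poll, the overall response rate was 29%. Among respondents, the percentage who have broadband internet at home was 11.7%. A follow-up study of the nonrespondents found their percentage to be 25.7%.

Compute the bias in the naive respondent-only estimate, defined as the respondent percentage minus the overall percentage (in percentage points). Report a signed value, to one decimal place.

Nonresponse fraction = 1 − 0.29 = 0.71.
Bias = (nonresponse fraction) × (respondent percentage − nonrespondent percentage)
     = 0.71 × (11.7 − 25.7) = 0.71 × -14 = -9.94.

-9.9 percentage points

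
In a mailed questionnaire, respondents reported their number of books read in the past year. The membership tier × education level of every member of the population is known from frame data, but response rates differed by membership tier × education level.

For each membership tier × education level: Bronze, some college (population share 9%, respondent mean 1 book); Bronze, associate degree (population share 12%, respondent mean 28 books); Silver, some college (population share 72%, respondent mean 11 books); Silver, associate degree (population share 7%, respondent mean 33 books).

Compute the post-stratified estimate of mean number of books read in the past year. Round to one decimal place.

13.7

Each cell contributes population-share × respondent value:
  Bronze, some college: 0.09 × 1 = 0.09
  Bronze, associate degree: 0.12 × 28 = 3.36
  Silver, some college: 0.72 × 11 = 7.92
  Silver, associate degree: 0.07 × 33 = 2.31
Post-stratified estimate = 13.68 → 13.7.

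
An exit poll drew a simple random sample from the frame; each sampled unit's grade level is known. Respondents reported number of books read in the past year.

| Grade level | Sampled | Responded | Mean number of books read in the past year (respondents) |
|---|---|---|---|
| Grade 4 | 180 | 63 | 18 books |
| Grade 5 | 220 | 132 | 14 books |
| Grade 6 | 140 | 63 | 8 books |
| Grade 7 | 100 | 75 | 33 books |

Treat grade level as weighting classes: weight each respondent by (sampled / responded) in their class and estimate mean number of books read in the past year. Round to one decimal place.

16.8

Response rates by class: Grade 4 63/180 = 35%, Grade 5 132/220 = 60%, Grade 6 63/140 = 45%, Grade 7 75/100 = 75%.
Weighting each respondent by the inverse class response rate inflates each class back to its sampled size, so the class weight is n_sampled:
  Grade 4: 180 × 18 = 3240
  Grade 5: 220 × 14 = 3080
  Grade 6: 140 × 8 = 1120
  Grade 7: 100 × 33 = 3300
Adjusted estimate = 10,740 / 640 = 16.7812 → 16.8.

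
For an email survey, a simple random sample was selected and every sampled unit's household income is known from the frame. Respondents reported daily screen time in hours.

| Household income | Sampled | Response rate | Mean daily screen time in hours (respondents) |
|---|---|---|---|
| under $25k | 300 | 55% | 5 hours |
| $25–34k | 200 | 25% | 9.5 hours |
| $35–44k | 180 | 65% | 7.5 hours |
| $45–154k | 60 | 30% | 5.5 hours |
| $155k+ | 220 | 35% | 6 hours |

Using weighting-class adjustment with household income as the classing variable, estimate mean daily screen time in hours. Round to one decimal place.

Inverse-response-rate weighting restores each class to its sampled count, so class totals weight by n_sampled:
  under $25k: 300 × 5 = 1500
  $25–34k: 200 × 9.5 = 1900
  $35–44k: 180 × 7.5 = 1350
  $45–154k: 60 × 5.5 = 330
  $155k+: 220 × 6 = 1320
Adjusted estimate = 6400 / 960 = 6.66667 → 6.7.

6.7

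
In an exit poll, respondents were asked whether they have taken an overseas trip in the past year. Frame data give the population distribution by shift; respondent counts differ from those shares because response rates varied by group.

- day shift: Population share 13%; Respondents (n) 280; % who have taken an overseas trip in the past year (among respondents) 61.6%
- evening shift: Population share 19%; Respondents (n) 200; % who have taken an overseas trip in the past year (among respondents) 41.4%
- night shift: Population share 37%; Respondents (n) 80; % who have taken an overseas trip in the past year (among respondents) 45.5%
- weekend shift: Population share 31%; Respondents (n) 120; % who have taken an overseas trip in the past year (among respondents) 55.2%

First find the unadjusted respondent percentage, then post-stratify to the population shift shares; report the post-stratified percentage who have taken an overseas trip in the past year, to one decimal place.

49.8%

Unadjusted (pooled respondent) estimate weights by respondent counts:
  (280/680)×61.6 + (200/680)×41.4 + (80/680)×45.5 + (120/680)×55.2 = 52.6353%
Post-stratifying to population shares instead:
  0.13×61.6 + 0.19×41.4 + 0.37×45.5 + 0.31×55.2 = 49.821%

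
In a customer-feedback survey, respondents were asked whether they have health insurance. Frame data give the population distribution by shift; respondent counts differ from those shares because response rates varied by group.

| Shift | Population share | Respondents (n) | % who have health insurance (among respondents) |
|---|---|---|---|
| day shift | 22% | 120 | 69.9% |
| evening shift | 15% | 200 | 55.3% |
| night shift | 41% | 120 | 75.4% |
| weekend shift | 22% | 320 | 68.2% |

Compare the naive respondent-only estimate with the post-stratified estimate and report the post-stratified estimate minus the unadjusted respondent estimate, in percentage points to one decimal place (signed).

Unadjusted (pooled respondent) estimate weights by respondent counts:
  (120/760)×69.9 + (200/760)×55.3 + (120/760)×75.4 + (320/760)×68.2 = 66.2105%
Post-stratified estimate weights by population shares:
  0.22×69.9 + 0.15×55.3 + 0.41×75.4 + 0.22×68.2 = 69.591%
Difference = 69.591 − 66.2105 = 3.3805 pp.

+3.4 percentage points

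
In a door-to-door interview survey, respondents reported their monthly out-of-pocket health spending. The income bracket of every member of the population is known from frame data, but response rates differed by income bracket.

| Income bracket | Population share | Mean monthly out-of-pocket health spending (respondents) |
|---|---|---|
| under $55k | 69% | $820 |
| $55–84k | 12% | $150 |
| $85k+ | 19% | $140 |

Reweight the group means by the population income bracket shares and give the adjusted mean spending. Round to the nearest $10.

Reweight to the known income bracket distribution:
  under $55k: 0.69 × 820 = 565.8
  $55–84k: 0.12 × 150 = 18
  $85k+: 0.19 × 140 = 26.6
Post-stratified estimate = 610.4 → $610.

$610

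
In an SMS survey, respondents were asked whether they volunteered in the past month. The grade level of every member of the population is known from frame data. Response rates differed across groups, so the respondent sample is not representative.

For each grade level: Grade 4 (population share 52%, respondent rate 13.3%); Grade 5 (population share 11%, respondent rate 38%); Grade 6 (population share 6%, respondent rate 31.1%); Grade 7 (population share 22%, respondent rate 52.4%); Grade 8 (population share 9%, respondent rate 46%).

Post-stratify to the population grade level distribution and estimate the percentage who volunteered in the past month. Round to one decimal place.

Post-stratification weights by population share, not respondent share:
  Grade 4: 0.52 × 13.3 = 6.916
  Grade 5: 0.11 × 38 = 4.18
  Grade 6: 0.06 × 31.1 = 1.866
  Grade 7: 0.22 × 52.4 = 11.528
  Grade 8: 0.09 × 46 = 4.14
Post-stratified estimate = 28.63 → 28.6%.

28.6%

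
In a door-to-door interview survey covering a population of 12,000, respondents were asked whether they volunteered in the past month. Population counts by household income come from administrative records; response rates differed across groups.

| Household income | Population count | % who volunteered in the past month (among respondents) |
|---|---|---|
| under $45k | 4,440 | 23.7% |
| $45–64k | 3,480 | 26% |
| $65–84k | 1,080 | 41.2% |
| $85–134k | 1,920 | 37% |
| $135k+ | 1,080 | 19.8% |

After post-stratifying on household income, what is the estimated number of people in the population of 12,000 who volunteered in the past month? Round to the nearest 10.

Estimated count per cell = population count × respondent percentage:
  under $45k: 4,440 × 23.7% = 1052.28
  $45–64k: 3,480 × 26% = 904.8
  $65–84k: 1,080 × 41.2% = 444.96
  $85–134k: 1,920 × 37% = 710.4
  $135k+: 1,080 × 19.8% = 213.84
Estimated total = 3326.28 → 3,330.

3,330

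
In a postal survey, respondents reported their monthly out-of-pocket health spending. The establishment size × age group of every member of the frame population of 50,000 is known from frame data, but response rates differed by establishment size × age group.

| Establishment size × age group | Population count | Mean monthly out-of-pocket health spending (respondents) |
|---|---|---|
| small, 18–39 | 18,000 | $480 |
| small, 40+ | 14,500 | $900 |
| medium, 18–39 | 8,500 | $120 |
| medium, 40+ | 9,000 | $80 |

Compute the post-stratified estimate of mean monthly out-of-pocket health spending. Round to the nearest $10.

Weight each group's respondent value by its population share:
  small, 18–39: (18,000/50,000) × 480 = 172.8
  small, 40+: (14,500/50,000) × 900 = 261
  medium, 18–39: (8,500/50,000) × 120 = 20.4
  medium, 40+: (9,000/50,000) × 80 = 14.4
Post-stratified estimate = 468.6 → $470.

$470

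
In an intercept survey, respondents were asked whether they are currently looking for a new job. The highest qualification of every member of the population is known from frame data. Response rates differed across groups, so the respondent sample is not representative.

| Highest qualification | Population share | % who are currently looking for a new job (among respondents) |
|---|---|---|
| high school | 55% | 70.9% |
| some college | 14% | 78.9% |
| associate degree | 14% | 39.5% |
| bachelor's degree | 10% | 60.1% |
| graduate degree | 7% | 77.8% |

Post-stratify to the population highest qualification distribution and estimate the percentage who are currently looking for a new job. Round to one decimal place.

Each cell contributes population-share × respondent value:
  high school: 0.55 × 70.9 = 38.995
  some college: 0.14 × 78.9 = 11.046
  associate degree: 0.14 × 39.5 = 5.53
  bachelor's degree: 0.1 × 60.1 = 6.01
  graduate degree: 0.07 × 77.8 = 5.446
Post-stratified estimate = 67.027 → 67.0%.

67.0%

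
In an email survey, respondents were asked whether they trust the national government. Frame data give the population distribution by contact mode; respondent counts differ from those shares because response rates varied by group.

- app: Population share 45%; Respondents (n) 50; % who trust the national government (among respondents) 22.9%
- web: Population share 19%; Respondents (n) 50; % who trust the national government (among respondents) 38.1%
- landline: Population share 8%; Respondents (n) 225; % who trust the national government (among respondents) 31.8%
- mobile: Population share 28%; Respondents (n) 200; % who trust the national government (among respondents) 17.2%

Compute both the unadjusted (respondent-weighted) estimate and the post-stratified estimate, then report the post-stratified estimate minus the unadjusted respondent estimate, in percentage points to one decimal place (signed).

-1.1 percentage points

Without adjustment, the pooled respondent share is:
  (50/525)×22.9 + (50/525)×38.1 + (225/525)×31.8 + (200/525)×17.2 = 25.9905%
Post-stratifying to population shares instead:
  0.45×22.9 + 0.19×38.1 + 0.08×31.8 + 0.28×17.2 = 24.904%
Difference = 24.904 − 25.9905 = -1.0865 pp.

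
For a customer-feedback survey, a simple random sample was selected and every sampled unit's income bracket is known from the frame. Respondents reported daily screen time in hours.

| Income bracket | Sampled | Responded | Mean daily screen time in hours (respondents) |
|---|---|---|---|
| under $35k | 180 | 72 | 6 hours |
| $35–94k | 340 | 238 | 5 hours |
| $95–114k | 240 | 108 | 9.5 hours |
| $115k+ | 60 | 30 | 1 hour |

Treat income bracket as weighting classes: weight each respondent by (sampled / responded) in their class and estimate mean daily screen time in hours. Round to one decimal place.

Class response rates: under $35k 72/180 = 40%, $35–94k 238/340 = 70%, $95–114k 108/240 = 45%, $115k+ 30/60 = 50%.
With weight = n_sampled/n_responded per class, the weighted class total is n_sampled:
  under $35k: 180 × 6 = 1080
  $35–94k: 340 × 5 = 1700
  $95–114k: 240 × 9.5 = 2280
  $115k+: 60 × 1 = 60
Adjusted estimate = 5120 / 820 = 6.2439 → 6.2.

6.2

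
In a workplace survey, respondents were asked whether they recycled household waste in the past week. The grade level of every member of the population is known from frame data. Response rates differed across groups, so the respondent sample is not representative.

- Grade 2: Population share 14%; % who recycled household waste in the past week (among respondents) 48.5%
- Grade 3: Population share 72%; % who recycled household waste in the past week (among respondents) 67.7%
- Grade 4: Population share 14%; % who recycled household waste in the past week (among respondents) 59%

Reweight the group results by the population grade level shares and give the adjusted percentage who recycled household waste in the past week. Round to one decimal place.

63.8%

Post-stratification weights by population share, not respondent share:
  Grade 2: 0.14 × 48.5 = 6.79
  Grade 3: 0.72 × 67.7 = 48.744
  Grade 4: 0.14 × 59 = 8.26
Post-stratified estimate = 63.794 → 63.8%.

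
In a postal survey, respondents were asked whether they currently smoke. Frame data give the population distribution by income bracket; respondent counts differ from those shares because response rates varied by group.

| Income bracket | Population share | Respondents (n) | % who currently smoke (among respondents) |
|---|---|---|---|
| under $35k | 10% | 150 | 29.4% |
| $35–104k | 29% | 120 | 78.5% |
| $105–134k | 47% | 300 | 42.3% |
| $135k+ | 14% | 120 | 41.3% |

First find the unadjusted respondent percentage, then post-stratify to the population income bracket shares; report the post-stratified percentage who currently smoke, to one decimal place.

51.4%

Without adjustment, the pooled respondent share is:
  (150/690)×29.4 + (120/690)×78.5 + (300/690)×42.3 + (120/690)×41.3 = 45.6174%
Post-stratified estimate weights by population shares:
  0.1×29.4 + 0.29×78.5 + 0.47×42.3 + 0.14×41.3 = 51.368%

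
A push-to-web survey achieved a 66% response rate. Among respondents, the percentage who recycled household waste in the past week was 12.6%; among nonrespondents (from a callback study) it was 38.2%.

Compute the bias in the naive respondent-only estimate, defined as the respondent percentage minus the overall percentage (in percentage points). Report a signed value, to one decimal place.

-8.7 percentage points

Nonresponse fraction = 1 − 0.66 = 0.34.
Bias = (nonresponse fraction) × (respondent percentage − nonrespondent percentage)
     = 0.34 × (12.6 − 38.2) = 0.34 × -25.6 = -8.704.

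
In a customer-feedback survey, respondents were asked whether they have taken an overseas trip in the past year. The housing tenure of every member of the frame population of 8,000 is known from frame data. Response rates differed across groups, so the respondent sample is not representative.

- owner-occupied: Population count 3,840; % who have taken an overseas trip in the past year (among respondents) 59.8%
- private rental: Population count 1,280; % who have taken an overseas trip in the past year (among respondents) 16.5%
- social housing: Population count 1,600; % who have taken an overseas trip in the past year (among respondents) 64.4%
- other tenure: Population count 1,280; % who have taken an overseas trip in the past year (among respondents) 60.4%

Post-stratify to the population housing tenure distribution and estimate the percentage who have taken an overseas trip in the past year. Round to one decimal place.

Each cell contributes population-share × respondent value:
  owner-occupied: (3,840/8,000) × 59.8 = 28.704
  private rental: (1,280/8,000) × 16.5 = 2.64
  social housing: (1,600/8,000) × 64.4 = 12.88
  other tenure: (1,280/8,000) × 60.4 = 9.664
Post-stratified estimate = 53.888 → 53.9%.

53.9%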